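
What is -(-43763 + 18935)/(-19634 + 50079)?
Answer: 24828/30445 ≈ 0.81550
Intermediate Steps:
-(-43763 + 18935)/(-19634 + 50079) = -(-24828)/30445 = -1*(-24828/30445) = 24828/30445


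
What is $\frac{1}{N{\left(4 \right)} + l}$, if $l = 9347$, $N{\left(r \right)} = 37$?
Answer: $\frac{1}{9384} \approx 0.00010656$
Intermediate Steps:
$\frac{1}{N{\left(4 \right)} + l} = \frac{1}{37 + 9347} = \frac{1}{9384}$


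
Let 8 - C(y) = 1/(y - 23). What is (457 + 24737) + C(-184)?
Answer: 5216815/207 ≈ 25202.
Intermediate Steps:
C(y) = 8 - 1/(-23 + y) (C(y) = 8 - 1/(y - 23) = 8 - 1/(-23 + y))
(457 + 24737) + C(-184) = (457 + 24737) + (-185 + 8*(-184))/(-23 - 184) = 25194 + (-185 - 1472)/(-207) = 25194 - 1/207*(-1657) = 25194 + 1657/207 = 5216815/207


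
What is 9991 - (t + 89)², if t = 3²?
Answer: 387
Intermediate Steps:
t = 9
9991 - (t + 89)² = 9991 - (9 + 89)² = 9991 - 1*98² = 9991 - 1*9604 = 9991 - 9604 = 387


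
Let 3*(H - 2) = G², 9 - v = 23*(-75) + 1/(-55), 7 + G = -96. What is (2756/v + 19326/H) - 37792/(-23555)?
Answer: 41281043831854/4769242870315 ≈ 8.6557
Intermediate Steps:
G = -103 (G = -7 - 96 = -103)
v = 95371/55 (v = 9 - (23*(-75) + 1/(-55)) = 9 - (-1725 - 1/55) = 9 - 1*(-94876/55) = 9 + 94876/55 = 95371/55 ≈ 1734.0)
H = 10615/3 (H = 2 + (⅓)*(-103)² = 2 + (⅓)*10609 = 2 + 10609/3 = 10615/3 ≈ 3538.3)
(2756/v + 19326/H) - 37792/(-23555) = (2756/(95371/55) + 19326/(10615/3)) - 37792/(-23555) = (2756*(55/95371) + 19326*(3/10615)) - 37792*(-1)/23555 = (151580/95371 + 57978/10615) - 1*(-37792/23555) = 7138441538/1012363165 + 37792/23555 = 41281043831854/4769242870315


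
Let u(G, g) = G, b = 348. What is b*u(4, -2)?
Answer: 1392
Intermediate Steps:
b*u(4, -2) = 348*4 = 1392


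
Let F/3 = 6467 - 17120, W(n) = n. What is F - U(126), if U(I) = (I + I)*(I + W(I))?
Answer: -95463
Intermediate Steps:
U(I) = 4*I**2 (U(I) = (I + I)*(I + I) = (2*I)*(2*I) = 4*I**2)
F = -31959 (F = 3*(6467 - 17120) = 3*(-10653) = -31959)
F - U(126) = -31959 - 4*126**2 = -31959 - 4*15876 = -31959 - 1*63504 = -31959 - 63504 = -95463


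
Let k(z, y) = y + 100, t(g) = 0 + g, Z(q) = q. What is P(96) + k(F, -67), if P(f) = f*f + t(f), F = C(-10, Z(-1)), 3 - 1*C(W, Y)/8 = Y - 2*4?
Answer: 9345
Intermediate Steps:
C(W, Y) = 88 - 8*Y (C(W, Y) = 24 - 8*(Y - 2*4) = 24 - 8*(Y - 8) = 24 - 8*(-8 + Y) = 24 + (64 - 8*Y) = 88 - 8*Y)
t(g) = g
F = 96 (F = 88 - 8*(-1) = 88 + 8 = 96)
k(z, y) = 100 + y
P(f) = f + f² (P(f) = f*f + f = f² + f = f + f²)
P(96) + k(F, -67) = 96*(1 + 96) + (100 - 67) = 96*97 + 33 = 9312 + 33 = 9345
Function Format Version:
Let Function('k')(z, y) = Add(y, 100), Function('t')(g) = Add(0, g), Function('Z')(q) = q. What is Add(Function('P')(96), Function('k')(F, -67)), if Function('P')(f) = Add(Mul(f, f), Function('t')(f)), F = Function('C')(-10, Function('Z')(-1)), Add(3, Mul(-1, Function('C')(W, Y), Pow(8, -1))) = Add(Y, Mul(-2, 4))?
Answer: 9345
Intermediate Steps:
Function('C')(W, Y) = Add(88, Mul(-8, Y)) (Function('C')(W, Y) = Add(24, Mul(-8, Add(Y, Mul(-2, 4)))) = Add(24, Mul(-8, Add(Y, -8))) = Add(24, Mul(-8, Add(-8, Y))) = Add(24, Add(64, Mul(-8, Y))) = Add(88, Mul(-8, Y)))
Function('t')(g) = g
F = 96 (F = Add(88, Mul(-8, -1)) = Add(88, 8) = 96)
Function('k')(z, y) = Add(100, y)
Function('P')(f) = Add(f, Pow(f, 2)) (Function('P')(f) = Add(Mul(f, f), f) = Add(Pow(f, 2), f) = Add(f, Pow(f, 2)))
Add(Function('P')(96), Function('k')(F, -67)) = Add(Mul(96, Add(1, 96)), Add(100, -67)) = Add(Mul(96, 97), 33) = Add(9312, 33) = 9345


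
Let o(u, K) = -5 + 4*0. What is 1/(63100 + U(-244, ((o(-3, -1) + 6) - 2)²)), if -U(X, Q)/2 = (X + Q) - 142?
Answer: 1/63870 ≈ 1.5657e-5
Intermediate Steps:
o(u, K) = -5 (o(u, K) = -5 + 0 = -5)
U(X, Q) = 284 - 2*Q - 2*X (U(X, Q) = -2*((X + Q) - 142) = -2*((Q + X) - 142) = -2*(-142 + Q + X) = 284 - 2*Q - 2*X)
1/(63100 + U(-244, ((o(-3, -1) + 6) - 2)²)) = 1/(63100 + (284 - 2*((-5 + 6) - 2)² - 2*(-244))) = 1/(63100 + (284 - 2*(1 - 2)² + 488)) = 1/(63100 + (284 - 2*(-1)² + 488)) = 1/(63100 + (284 - 2*1 + 488)) = 1/(63100 + (284 - 2 + 488)) = 1/(63100 + 770) = 1/63870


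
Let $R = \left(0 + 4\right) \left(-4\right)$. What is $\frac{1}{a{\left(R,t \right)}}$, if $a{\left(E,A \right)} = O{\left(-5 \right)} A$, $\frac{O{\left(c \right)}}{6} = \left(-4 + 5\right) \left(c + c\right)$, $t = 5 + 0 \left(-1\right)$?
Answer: $- \frac{1}{300} \approx -0.0033333$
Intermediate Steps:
$R = -16$ ($R = 4 \left(-4\right) = -16$)
$t = 5$ ($t = 5 + 0 = 5$)
$O{\left(c \right)} = 12 c$ ($O{\left(c \right)} = 6 \left(-4 + 5\right) \left(c + c\right) = 6 \cdot 1 \cdot 2 c = 6 \cdot 2 c = 12 c$)
$a{\left(E,A \right)} = - 60 A$ ($a{\left(E,A \right)} = 12 \left(-5\right) A = - 60 A$)
$\frac{1}{a{\left(R,t \right)}} = \frac{1}{\left(-60\right) 5} = \frac{1}{-300} = - \frac{1}{300}$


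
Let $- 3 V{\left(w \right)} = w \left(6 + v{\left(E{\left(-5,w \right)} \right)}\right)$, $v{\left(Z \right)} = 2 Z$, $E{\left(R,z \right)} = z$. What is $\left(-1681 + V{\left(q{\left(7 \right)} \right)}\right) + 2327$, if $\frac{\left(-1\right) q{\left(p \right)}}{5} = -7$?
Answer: $- \frac{722}{3} \approx -240.67$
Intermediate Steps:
$q{\left(p \right)} = 35$ ($q{\left(p \right)} = \left(-5\right) \left(-7\right) = 35$)
$V{\left(w \right)} = - \frac{w \left(6 + 2 w\right)}{3}$
$\left(-1681 + V{\left(q{\left(7 \right)} \right)}\right) + 2327 = \left(-1681 - \frac{70 \left(3 + 35\right)}{3}\right) + 2327 = \left(-1681 - \frac{70}{3} \cdot 38\right) + 2327 = \left(-1681 - \frac{2660}{3}\right) + 2327 = - \frac{7703}{3} + 2327 = - \frac{722}{3}$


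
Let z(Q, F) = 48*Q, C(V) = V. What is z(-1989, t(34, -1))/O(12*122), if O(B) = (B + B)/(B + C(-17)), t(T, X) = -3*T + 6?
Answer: -2878083/61 ≈ -47182.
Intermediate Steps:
t(T, X) = 6 - 3*T
O(B) = 2*B/(-17 + B) (O(B) = (B + B)/(B - 17) = (2*B)/(-17 + B) = 2*B/(-17 + B))
z(-1989, t(34, -1))/O(12*122) = (48*(-1989))/((2*(12*122)/(-17 + 12*122))) = -95472/(2*1464/(-17 + 1464)) = -95472/(2*1464/1447) = -95472/(2*1464*(1/1447)) = -95472/2928/1447 = -95472*1447/2928 = -2878083/61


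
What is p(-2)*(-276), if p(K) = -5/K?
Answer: -690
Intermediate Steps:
p(-2)*(-276) = -5/(-2)*(-276) = -5*(-½)*(-276) = (5/2)*(-276) = -690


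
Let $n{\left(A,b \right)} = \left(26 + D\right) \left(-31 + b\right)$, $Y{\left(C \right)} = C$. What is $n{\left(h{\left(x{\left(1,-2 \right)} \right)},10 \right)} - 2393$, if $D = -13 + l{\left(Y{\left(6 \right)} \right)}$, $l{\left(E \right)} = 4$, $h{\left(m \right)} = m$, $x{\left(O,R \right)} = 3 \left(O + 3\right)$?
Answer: $-2750$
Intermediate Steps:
$x{\left(O,R \right)} = 9 + 3 O$ ($x{\left(O,R \right)} = 3 \left(3 + O\right) = 9 + 3 O$)
$D = -9$ ($D = -13 + 4 = -9$)
$n{\left(A,b \right)} = -527 + 17 b$ ($n{\left(A,b \right)} = \left(26 - 9\right) \left(-31 + b\right) = 17 \left(-31 + b\right) = -527 + 17 b$)
$n{\left(h{\left(x{\left(1,-2 \right)} \right)},10 \right)} - 2393 = \left(-527 + 17 \cdot 10\right) - 2393 = \left(-527 + 170\right) - 2393 = -357 - 2393 = -2750$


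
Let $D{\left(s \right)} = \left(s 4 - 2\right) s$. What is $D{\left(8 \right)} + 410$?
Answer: $650$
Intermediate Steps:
$D{\left(s \right)} = s \left(-2 + 4 s\right)$ ($D{\left(s \right)} = \left(4 s - 2\right) s = \left(-2 + 4 s\right) s = s \left(-2 + 4 s\right)$)
$D{\left(8 \right)} + 410 = 2 \cdot 8 \left(-1 + 2 \cdot 8\right) + 410 = 2 \cdot 8 \left(-1 + 16\right) + 410 = 2 \cdot 8 \cdot 15 + 410 = 240 + 410 = 650$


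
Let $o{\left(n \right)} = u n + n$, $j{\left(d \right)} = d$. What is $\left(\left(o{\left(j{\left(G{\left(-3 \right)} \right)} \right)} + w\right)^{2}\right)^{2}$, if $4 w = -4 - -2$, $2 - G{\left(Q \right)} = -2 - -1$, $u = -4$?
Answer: $\frac{130321}{16} \approx 8145.1$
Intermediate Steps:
$G{\left(Q \right)} = 3$ ($G{\left(Q \right)} = 2 - \left(-2 - -1\right) = 2 - \left(-2 + 1\right) = 2 - -1 = 2 + 1 = 3$)
$o{\left(n \right)} = - 3 n$ ($o{\left(n \right)} = - 4 n + n = - 3 n$)
$w = - \frac{1}{2}$ ($w = \frac{-4 - -2}{4} = \frac{-4 + 2}{4} = \frac{1}{4} \left(-2\right) = - \frac{1}{2} \approx -0.5$)
$\left(\left(o{\left(j{\left(G{\left(-3 \right)} \right)} \right)} + w\right)^{2}\right)^{2} = \left(\left(\left(-3\right) 3 - \frac{1}{2}\right)^{2}\right)^{2} = \left(\left(-9 - \frac{1}{2}\right)^{2}\right)^{2} = \left(\left(- \frac{19}{2}\right)^{2}\right)^{2} = \left(\frac{361}{4}\right)^{2} = \frac{130321}{16}$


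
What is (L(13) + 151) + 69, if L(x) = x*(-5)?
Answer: 155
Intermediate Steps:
L(x) = -5*x
(L(13) + 151) + 69 = (-5*13 + 151) + 69 = (-65 + 151) + 69 = 86 + 69 = 155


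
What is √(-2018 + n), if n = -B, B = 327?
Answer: I*√2345 ≈ 48.425*I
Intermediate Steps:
n = -327 (n = -1*327 = -327)
√(-2018 + n) = √(-2018 - 327) = √(-2345) = I*√2345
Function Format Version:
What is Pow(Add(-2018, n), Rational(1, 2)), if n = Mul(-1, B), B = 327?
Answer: Mul(I, Pow(2345, Rational(1, 2))) ≈ Mul(48.425, I)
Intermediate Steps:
n = -327 (n = Mul(-1, 327) = -327)
Pow(Add(-2018, n), Rational(1, 2)) = Pow(Add(-2018, -327), Rational(1, 2)) = Pow(-2345, Rational(1, 2)) = Mul(I, Pow(2345, Rational(1, 2)))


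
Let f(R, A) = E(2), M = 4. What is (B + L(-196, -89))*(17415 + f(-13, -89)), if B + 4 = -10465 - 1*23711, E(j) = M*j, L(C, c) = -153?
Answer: -598183859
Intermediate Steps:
E(j) = 4*j
B = -34180 (B = -4 + (-10465 - 1*23711) = -4 + (-10465 - 23711) = -4 - 34176 = -34180)
f(R, A) = 8 (f(R, A) = 4*2 = 8)
(B + L(-196, -89))*(17415 + f(-13, -89)) = (-34180 - 153)*(17415 + 8) = -34333*17423 = -598183859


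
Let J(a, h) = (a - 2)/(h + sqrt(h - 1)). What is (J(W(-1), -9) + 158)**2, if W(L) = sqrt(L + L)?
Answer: (1424 - I*sqrt(2) - 158*I*sqrt(10))**2/(9 - I*sqrt(10))**2 ≈ 25042.0 - 22.271*I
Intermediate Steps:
W(L) = sqrt(2)*sqrt(L) (W(L) = sqrt(2*L) = sqrt(2)*sqrt(L))
J(a, h) = (-2 + a)/(h + sqrt(-1 + h))
(J(W(-1), -9) + 158)**2 = ((-2 + sqrt(2)*sqrt(-1))/(-9 + sqrt(-1 - 9)) + 158)**2 = ((-2 + sqrt(2)*I)/(-9 + sqrt(-10)) + 158)**2 = ((-2 + I*sqrt(2))/(-9 + I*sqrt(10)) + 158)**2 = (158 + (-2 + I*sqrt(2))/(-9 + I*sqrt(10)))**2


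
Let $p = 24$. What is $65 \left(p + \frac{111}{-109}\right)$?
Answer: $\frac{162825}{109} \approx 1493.8$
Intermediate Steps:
$65 \left(p + \frac{111}{-109}\right) = 65 \left(24 + \frac{111}{-109}\right) = 65 \left(24 + 111 \left(- \frac{1}{109}\right)\right) = 65 \left(24 - \frac{111}{109}\right) = 65 \cdot \frac{2505}{109} = \frac{162825}{109}$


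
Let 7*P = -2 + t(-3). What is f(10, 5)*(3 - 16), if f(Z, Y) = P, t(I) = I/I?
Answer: 13/7 ≈ 1.8571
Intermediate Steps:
t(I) = 1
P = -⅐ (P = (-2 + 1)/7 = (⅐)*(-1) = -⅐ ≈ -0.14286)
f(Z, Y) = -⅐
f(10, 5)*(3 - 16) = -(3 - 16)/7 = -⅐*(-13) = 13/7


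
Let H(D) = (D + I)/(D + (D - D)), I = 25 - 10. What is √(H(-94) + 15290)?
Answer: √135109866/94 ≈ 123.66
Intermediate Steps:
I = 15
H(D) = (15 + D)/D (H(D) = (D + 15)/(D + (D - D)) = (15 + D)/(D + 0) = (15 + D)/D)
√(H(-94) + 15290) = √((15 - 94)/(-94) + 15290) = √(-1/94*(-79) + 15290) = √(79/94 + 15290) = √(1437339/94) = √135109866/94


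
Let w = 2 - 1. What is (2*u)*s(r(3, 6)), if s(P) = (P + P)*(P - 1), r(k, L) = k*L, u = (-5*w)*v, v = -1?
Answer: 6120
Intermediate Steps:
w = 1
u = 5 (u = -5*1*(-1) = -5*(-1) = 5)
r(k, L) = L*k
s(P) = 2*P*(-1 + P) (s(P) = (2*P)*(-1 + P) = 2*P*(-1 + P))
(2*u)*s(r(3, 6)) = (2*5)*(2*(6*3)*(-1 + 6*3)) = 10*(2*18*(-1 + 18)) = 10*(2*18*17) = 10*612 = 6120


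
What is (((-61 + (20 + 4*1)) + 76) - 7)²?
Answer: 1024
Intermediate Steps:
(((-61 + (20 + 4*1)) + 76) - 7)² = (((-61 + (20 + 4)) + 76) - 7)² = (((-61 + 24) + 76) - 7)² = ((-37 + 76) - 7)² = (39 - 7)² = 32² = 1024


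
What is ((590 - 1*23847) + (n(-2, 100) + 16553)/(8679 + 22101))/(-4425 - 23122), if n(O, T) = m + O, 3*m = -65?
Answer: 536875448/635922495 ≈ 0.84425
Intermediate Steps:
m = -65/3 (m = (⅓)*(-65) = -65/3 ≈ -21.667)
n(O, T) = -65/3 + O
((590 - 1*23847) + (n(-2, 100) + 16553)/(8679 + 22101))/(-4425 - 23122) = ((590 - 1*23847) + ((-65/3 - 2) + 16553)/(8679 + 22101))/(-4425 - 23122) = ((590 - 23847) + (-71/3 + 16553)/30780)/(-27547) = (-23257 + (49588/3)*(1/30780))*(-1/27547) = (-23257 + 12397/23085)*(-1/27547) = -536875448/23085*(-1/27547) = 536875448/635922495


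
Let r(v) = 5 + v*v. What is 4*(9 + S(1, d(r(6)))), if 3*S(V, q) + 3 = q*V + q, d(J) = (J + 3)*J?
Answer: 14528/3 ≈ 4842.7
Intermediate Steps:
r(v) = 5 + v**2
d(J) = J*(3 + J) (d(J) = (3 + J)*J = J*(3 + J))
S(V, q) = -1 + q/3 + V*q/3 (S(V, q) = -1 + (q*V + q)/3 = -1 + (V*q + q)/3 = -1 + (q + V*q)/3 = -1 + (q/3 + V*q/3) = -1 + q/3 + V*q/3)
4*(9 + S(1, d(r(6)))) = 4*(9 + (-1 + ((5 + 6**2)*(3 + (5 + 6**2)))/3 + (1/3)*1*((5 + 6**2)*(3 + (5 + 6**2))))) = 4*(9 + (-1 + ((5 + 36)*(3 + (5 + 36)))/3 + (1/3)*1*((5 + 36)*(3 + (5 + 36))))) = 4*(9 + (-1 + (41*(3 + 41))/3 + (1/3)*1*(41*(3 + 41)))) = 4*(9 + (-1 + (41*44)/3 + (1/3)*1*(41*44))) = 4*(9 + (-1 + (1/3)*1804 + (1/3)*1*1804)) = 4*(9 + (-1 + 1804/3 + 1804/3)) = 4*(9 + 3605/3) = 4*(3632/3) = 14528/3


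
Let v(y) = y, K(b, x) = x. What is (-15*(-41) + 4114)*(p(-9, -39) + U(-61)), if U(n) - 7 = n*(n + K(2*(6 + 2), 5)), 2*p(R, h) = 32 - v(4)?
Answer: 16253573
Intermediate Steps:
p(R, h) = 14 (p(R, h) = (32 - 1*4)/2 = (32 - 4)/2 = (1/2)*28 = 14)
U(n) = 7 + n*(5 + n) (U(n) = 7 + n*(n + 5) = 7 + n*(5 + n))
(-15*(-41) + 4114)*(p(-9, -39) + U(-61)) = (-15*(-41) + 4114)*(14 + (7 + (-61)**2 + 5*(-61))) = (615 + 4114)*(14 + (7 + 3721 - 305)) = 4729*(14 + 3423) = 4729*3437 = 16253573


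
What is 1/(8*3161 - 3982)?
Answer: 1/21306 ≈ 4.6935e-5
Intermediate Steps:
1/(8*3161 - 3982) = 1/(25288 - 3982) = 1/21306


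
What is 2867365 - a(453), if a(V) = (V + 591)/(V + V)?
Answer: 432971941/151 ≈ 2.8674e+6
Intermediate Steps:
a(V) = (591 + V)/(2*V) (a(V) = (591 + V)/((2*V)) = (591 + V)*(1/(2*V)) = (591 + V)/(2*V))
2867365 - a(453) = 2867365 - (591 + 453)/(2*453) = 2867365 - 1044/(2*453) = 2867365 - 1*174/151 = 2867365 - 174/151 = 432971941/151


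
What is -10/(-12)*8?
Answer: 20/3 ≈ 6.6667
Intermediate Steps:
-10/(-12)*8 = -10*(-1)/12*8 = -1*(-5/6)*8 = (5/6)*8 = 20/3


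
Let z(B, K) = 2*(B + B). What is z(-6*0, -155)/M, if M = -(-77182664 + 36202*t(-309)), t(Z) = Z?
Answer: 0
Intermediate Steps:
z(B, K) = 4*B (z(B, K) = 2*(2*B) = 4*B)
M = 88369082 (M = -36202/(1/(-309 - 2132)) = -36202/(1/(-2441)) = -36202/(-1/2441) = -36202*(-2441) = 88369082)
z(-6*0, -155)/M = (4*(-6*0))/88369082 = (4*0)*(1/88369082) = 0*(1/88369082) = 0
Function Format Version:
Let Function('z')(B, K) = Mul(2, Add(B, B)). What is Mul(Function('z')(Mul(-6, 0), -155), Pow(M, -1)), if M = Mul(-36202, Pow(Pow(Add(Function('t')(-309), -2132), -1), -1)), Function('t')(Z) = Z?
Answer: 0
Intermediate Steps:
Function('z')(B, K) = Mul(4, B) (Function('z')(B, K) = Mul(2, Mul(2, B)) = Mul(4, B))
M = 88369082 (M = Mul(-36202, Pow(Pow(Add(-309, -2132), -1), -1)) = Mul(-36202, Pow(Pow(-2441, -1), -1)) = Mul(-36202, Pow(Rational(-1, 2441), -1)) = Mul(-36202, -2441) = 88369082)
Mul(Function('z')(Mul(-6, 0), -155), Pow(M, -1)) = Mul(Mul(4, Mul(-6, 0)), Pow(88369082, -1)) = Mul(Mul(4, 0), Rational(1, 88369082)) = Mul(0, Rational(1, 88369082)) = 0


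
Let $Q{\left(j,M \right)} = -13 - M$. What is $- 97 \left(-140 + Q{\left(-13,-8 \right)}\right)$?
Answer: $14065$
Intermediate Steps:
$- 97 \left(-140 + Q{\left(-13,-8 \right)}\right) = - 97 \left(-140 - 5\right) = \left(-97\right) \left(-145\right) = 14065$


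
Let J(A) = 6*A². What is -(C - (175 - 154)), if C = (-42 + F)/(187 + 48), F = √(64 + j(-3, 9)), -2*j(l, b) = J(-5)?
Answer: 4977/235 - I*√11/235 ≈ 21.179 - 0.014113*I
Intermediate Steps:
j(l, b) = -75 (j(l, b) = -3*(-5)² = -3*25 = -½*150 = -75)
F = I*√11 (F = √(64 - 75) = √(-11) = I*√11 ≈ 3.3166*I)
C = -42/235 + I*√11/235 (C = (-42 + I*√11)/(187 + 48) = (-42 + I*√11)/235 = (-42 + I*√11)*(1/235) = -42/235 + I*√11/235 ≈ -0.17872 + 0.014113*I)
-(C - (175 - 154)) = -((-42/235 + I*√11/235) - (175 - 154)) = -((-42/235 + I*√11/235) - 1*21) = -((-42/235 + I*√11/235) - 21) = -(-4977/235 + I*√11/235) = 4977/235 - I*√11/235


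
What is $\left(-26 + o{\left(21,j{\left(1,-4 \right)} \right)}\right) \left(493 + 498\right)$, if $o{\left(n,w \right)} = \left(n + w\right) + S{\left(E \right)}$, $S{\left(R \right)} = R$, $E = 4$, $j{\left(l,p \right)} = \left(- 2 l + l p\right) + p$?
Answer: $-10901$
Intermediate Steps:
$j{\left(l,p \right)} = p - 2 l + l p$
$o{\left(n,w \right)} = 4 + n + w$ ($o{\left(n,w \right)} = \left(n + w\right) + 4 = 4 + n + w$)
$\left(-26 + o{\left(21,j{\left(1,-4 \right)} \right)}\right) \left(493 + 498\right) = \left(-26 + \left(4 + 21 - 10\right)\right) \left(493 + 498\right) = \left(-26 + \left(4 + 21 - 10\right)\right) 991 = \left(-26 + 15\right) 991 = \left(-11\right) 991 = -10901$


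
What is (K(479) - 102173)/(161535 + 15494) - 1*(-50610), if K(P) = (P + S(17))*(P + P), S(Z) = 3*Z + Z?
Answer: 8959859543/177029 ≈ 50612.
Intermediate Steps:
S(Z) = 4*Z
K(P) = 2*P*(68 + P) (K(P) = (P + 4*17)*(P + P) = (P + 68)*(2*P) = (68 + P)*(2*P) = 2*P*(68 + P))
(K(479) - 102173)/(161535 + 15494) - 1*(-50610) = (2*479*(68 + 479) - 102173)/(161535 + 15494) - 1*(-50610) = (2*479*547 - 102173)/177029 + 50610 = (524026 - 102173)*(1/177029) + 50610 = 421853*(1/177029) + 50610 = 421853/177029 + 50610 = 8959859543/177029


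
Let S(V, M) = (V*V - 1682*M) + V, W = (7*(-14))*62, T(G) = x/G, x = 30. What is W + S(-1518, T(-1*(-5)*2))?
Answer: 2291684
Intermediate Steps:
T(G) = 30/G
W = -6076 (W = -98*62 = -6076)
S(V, M) = V + V**2 - 1682*M (S(V, M) = (V**2 - 1682*M) + V = V + V**2 - 1682*M)
W + S(-1518, T(-1*(-5)*2)) = -6076 + (-1518 + (-1518)**2 - 50460/(-1*(-5)*2)) = -6076 + (-1518 + 2304324 - 50460/(5*2)) = -6076 + (-1518 + 2304324 - 50460/10) = -6076 + (-1518 + 2304324 - 1682*3) = -6076 + (-1518 + 2304324 - 5046) = -6076 + 2297760 = 2291684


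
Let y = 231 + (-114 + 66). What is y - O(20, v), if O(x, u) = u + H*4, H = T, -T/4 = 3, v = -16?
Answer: 247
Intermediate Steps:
T = -12 (T = -4*3 = -12)
H = -12
y = 183 (y = 231 - 48 = 183)
O(x, u) = -48 + u (O(x, u) = u - 12*4 = u - 48 = -48 + u)
y - O(20, v) = 183 - (-48 - 16) = 183 - 1*(-64) = 183 + 64 = 247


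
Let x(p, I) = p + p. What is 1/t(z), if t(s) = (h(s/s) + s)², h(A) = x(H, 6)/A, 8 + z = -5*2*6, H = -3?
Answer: 1/5476 ≈ 0.00018262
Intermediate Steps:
z = -68 (z = -8 - 5*2*6 = -8 - 10*6 = -8 - 60 = -68)
x(p, I) = 2*p
h(A) = -6/A (h(A) = (2*(-3))/A = -6/A)
t(s) = (-6 + s)² (t(s) = (-6/(s/s) + s)² = (-6/1 + s)² = (-6*1 + s)² = (-6 + s)²)
1/t(z) = 1/((-6 - 68)²) = 1/((-74)²) = 1/5476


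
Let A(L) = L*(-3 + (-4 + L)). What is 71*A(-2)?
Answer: 1278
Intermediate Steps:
A(L) = L*(-7 + L)
71*A(-2) = 71*(-2*(-7 - 2)) = 71*(-2*(-9)) = 71*18 = 1278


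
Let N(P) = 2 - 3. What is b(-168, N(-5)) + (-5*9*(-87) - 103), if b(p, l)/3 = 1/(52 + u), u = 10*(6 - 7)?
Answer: 53369/14 ≈ 3812.1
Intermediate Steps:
u = -10 (u = 10*(-1) = -10)
N(P) = -1
b(p, l) = 1/14 (b(p, l) = 3/(52 - 10) = 3/42 = 3*(1/42) = 1/14)
b(-168, N(-5)) + (-5*9*(-87) - 103) = 1/14 + (-5*9*(-87) - 103) = 1/14 + (-45*(-87) - 103) = 1/14 + (3915 - 103) = 1/14 + 3812 = 53369/14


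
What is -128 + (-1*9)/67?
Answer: -8585/67 ≈ -128.13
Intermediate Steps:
-128 + (-1*9)/67 = -128 + (1/67)*(-9) = -128 - 9/67 = -8585/67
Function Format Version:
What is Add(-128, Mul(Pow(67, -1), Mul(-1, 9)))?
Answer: Rational(-8585, 67) ≈ -128.13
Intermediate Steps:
Add(-128, Mul(Pow(67, -1), Mul(-1, 9))) = Add(-128, Mul(Rational(1, 67), -9)) = Add(-128, Rational(-9, 67)) = Rational(-8585, 67)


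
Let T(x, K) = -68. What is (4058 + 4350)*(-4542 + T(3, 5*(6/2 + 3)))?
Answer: -38760880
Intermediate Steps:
(4058 + 4350)*(-4542 + T(3, 5*(6/2 + 3))) = (4058 + 4350)*(-4542 - 68) = 8408*(-4610) = -38760880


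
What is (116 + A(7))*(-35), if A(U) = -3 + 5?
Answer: -4130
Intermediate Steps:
A(U) = 2
(116 + A(7))*(-35) = (116 + 2)*(-35) = 118*(-35) = -4130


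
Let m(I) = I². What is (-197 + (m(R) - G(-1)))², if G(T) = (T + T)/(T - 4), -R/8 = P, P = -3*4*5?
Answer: 1324830926169/25 ≈ 5.2993e+10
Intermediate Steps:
P = -60 (P = -12*5 = -60)
R = 480 (R = -8*(-60) = 480)
G(T) = 2*T/(-4 + T) (G(T) = (2*T)/(-4 + T) = 2*T/(-4 + T))
(-197 + (m(R) - G(-1)))² = (-197 + (480² - 2*(-1)/(-4 - 1)))² = (-197 + (230400 - 2*(-1)/(-5)))² = (-197 + (230400 - 2*(-1)*(-1)/5))² = (-197 + (230400 - 1*⅖))² = (-197 + (230400 - ⅖))² = (-197 + 1151998/5)² = (1151013/5)² = 1324830926169/25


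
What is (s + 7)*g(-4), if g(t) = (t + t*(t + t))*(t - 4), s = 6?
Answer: -2912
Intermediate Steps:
g(t) = (-4 + t)*(t + 2*t²) (g(t) = (t + t*(2*t))*(-4 + t) = (t + 2*t²)*(-4 + t) = (-4 + t)*(t + 2*t²))
(s + 7)*g(-4) = (6 + 7)*(-4*(-4 - 7*(-4) + 2*(-4)²)) = 13*(-4*(-4 + 28 + 2*16)) = 13*(-4*(-4 + 28 + 32)) = 13*(-4*56) = 13*(-224) = -2912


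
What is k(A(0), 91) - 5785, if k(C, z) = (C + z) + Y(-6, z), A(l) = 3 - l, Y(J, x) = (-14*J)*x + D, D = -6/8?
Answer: 7809/4 ≈ 1952.3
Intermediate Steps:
D = -3/4 (D = -6*1/8 = -3/4 ≈ -0.75000)
Y(J, x) = -3/4 - 14*J*x (Y(J, x) = (-14*J)*x - 3/4 = -14*J*x - 3/4 = -3/4 - 14*J*x)
k(C, z) = -3/4 + C + 85*z (k(C, z) = (C + z) + (-3/4 - 14*(-6)*z) = (C + z) + (-3/4 + 84*z) = -3/4 + C + 85*z)
k(A(0), 91) - 5785 = (-3/4 + (3 - 1*0) + 85*91) - 5785 = (-3/4 + (3 + 0) + 7735) - 5785 = (-3/4 + 3 + 7735) - 5785 = 30949/4 - 5785 = 7809/4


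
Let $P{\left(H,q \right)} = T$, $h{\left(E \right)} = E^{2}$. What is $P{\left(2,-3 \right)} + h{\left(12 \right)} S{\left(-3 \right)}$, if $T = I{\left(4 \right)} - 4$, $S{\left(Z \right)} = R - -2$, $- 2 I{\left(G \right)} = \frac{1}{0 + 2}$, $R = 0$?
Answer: $\frac{1135}{4} \approx 283.75$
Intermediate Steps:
$I{\left(G \right)} = - \frac{1}{4}$ ($I{\left(G \right)} = - \frac{1}{2 \left(0 + 2\right)} = - \frac{1}{2 \cdot 2} = \left(- \frac{1}{2}\right) \frac{1}{2} = - \frac{1}{4}$)
$S{\left(Z \right)} = 2$ ($S{\left(Z \right)} = 0 - -2 = 0 + 2 = 2$)
$T = - \frac{17}{4}$ ($T = - \frac{1}{4} - 4 = - \frac{17}{4} \approx -4.25$)
$P{\left(H,q \right)} = - \frac{17}{4}$
$P{\left(2,-3 \right)} + h{\left(12 \right)} S{\left(-3 \right)} = - \frac{17}{4} + 12^{2} \cdot 2 = - \frac{17}{4} + 144 \cdot 2 = - \frac{17}{4} + 288 = \frac{1135}{4}$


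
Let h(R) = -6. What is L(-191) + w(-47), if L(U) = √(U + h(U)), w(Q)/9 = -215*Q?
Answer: 90945 + I*√197 ≈ 90945.0 + 14.036*I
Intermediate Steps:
w(Q) = -1935*Q (w(Q) = 9*(-215*Q) = -1935*Q)
L(U) = √(-6 + U) (L(U) = √(U - 6) = √(-6 + U))
L(-191) + w(-47) = √(-6 - 191) - 1935*(-47) = √(-197) + 90945 = I*√197 + 90945 = 90945 + I*√197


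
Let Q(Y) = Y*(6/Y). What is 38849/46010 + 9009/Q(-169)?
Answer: 34561432/23005 ≈ 1502.3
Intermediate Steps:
Q(Y) = 6
38849/46010 + 9009/Q(-169) = 38849/46010 + 9009/6 = 38849*(1/46010) + 9009*(⅙) = 38849/46010 + 3003/2 = 34561432/23005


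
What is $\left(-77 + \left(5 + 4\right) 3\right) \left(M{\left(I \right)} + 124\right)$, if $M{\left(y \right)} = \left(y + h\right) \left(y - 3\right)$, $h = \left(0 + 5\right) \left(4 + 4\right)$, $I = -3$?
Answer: $4900$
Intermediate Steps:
$h = 40$ ($h = 5 \cdot 8 = 40$)
$M{\left(y \right)} = \left(-3 + y\right) \left(40 + y\right)$ ($M{\left(y \right)} = \left(y + 40\right) \left(y - 3\right) = \left(40 + y\right) \left(-3 + y\right) = \left(-3 + y\right) \left(40 + y\right)$)
$\left(-77 + \left(5 + 4\right) 3\right) \left(M{\left(I \right)} + 124\right) = \left(-77 + \left(5 + 4\right) 3\right) \left(\left(-120 + \left(-3\right)^{2} + 37 \left(-3\right)\right) + 124\right) = \left(-77 + 9 \cdot 3\right) \left(\left(-120 + 9 - 111\right) + 124\right) = \left(-77 + 27\right) \left(-222 + 124\right) = \left(-50\right) \left(-98\right) = 4900$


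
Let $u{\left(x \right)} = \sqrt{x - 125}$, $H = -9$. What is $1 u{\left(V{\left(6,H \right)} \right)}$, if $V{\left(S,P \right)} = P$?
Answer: $i \sqrt{134} \approx 11.576 i$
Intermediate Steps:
$u{\left(x \right)} = \sqrt{-125 + x}$
$1 u{\left(V{\left(6,H \right)} \right)} = 1 \sqrt{-125 - 9} = 1 \sqrt{-134} = 1 i \sqrt{134} = i \sqrt{134}$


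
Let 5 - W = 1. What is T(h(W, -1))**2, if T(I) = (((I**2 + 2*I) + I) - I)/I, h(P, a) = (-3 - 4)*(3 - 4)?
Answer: 81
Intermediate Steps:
W = 4 (W = 5 - 1*1 = 5 - 1 = 4)
h(P, a) = 7 (h(P, a) = -7*(-1) = 7)
T(I) = (I**2 + 2*I)/I (T(I) = ((I**2 + 3*I) - I)/I = (I**2 + 2*I)/I)
T(h(W, -1))**2 = (2 + 7)**2 = 9**2 = 81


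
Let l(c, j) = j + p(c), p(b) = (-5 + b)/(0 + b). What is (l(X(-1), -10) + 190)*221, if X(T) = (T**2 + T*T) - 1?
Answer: 38896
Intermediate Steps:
p(b) = (-5 + b)/b
X(T) = -1 + 2*T**2 (X(T) = (T**2 + T**2) - 1 = 2*T**2 - 1 = -1 + 2*T**2)
l(c, j) = j + (-5 + c)/c
(l(X(-1), -10) + 190)*221 = ((1 - 10 - 5/(-1 + 2*(-1)**2)) + 190)*221 = ((1 - 10 - 5/(-1 + 2*1)) + 190)*221 = ((1 - 10 - 5/(-1 + 2)) + 190)*221 = ((1 - 10 - 5/1) + 190)*221 = ((1 - 10 - 5*1) + 190)*221 = ((1 - 10 - 5) + 190)*221 = (-14 + 190)*221 = 176*221 = 38896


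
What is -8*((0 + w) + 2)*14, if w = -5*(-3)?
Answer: -1904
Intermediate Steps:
w = 15
-8*((0 + w) + 2)*14 = -8*((0 + 15) + 2)*14 = -8*(15 + 2)*14 = -8*17*14 = -136*14 = -1904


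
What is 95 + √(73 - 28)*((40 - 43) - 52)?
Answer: 95 - 165*√5 ≈ -273.95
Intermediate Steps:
95 + √(73 - 28)*((40 - 43) - 52) = 95 + √45*(-3 - 52) = 95 + (3*√5)*(-55) = 95 - 165*√5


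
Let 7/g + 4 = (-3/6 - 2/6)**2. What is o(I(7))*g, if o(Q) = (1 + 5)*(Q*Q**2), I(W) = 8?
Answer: -110592/17 ≈ -6505.4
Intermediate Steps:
o(Q) = 6*Q**3
g = -36/17 (g = 7/(-4 + (-3/6 - 2/6)**2) = 7/(-4 + (-3*1/6 - 2*1/6)**2) = 7/(-4 + (-1/2 - 1/3)**2) = 7/(-4 + (-5/6)**2) = 7/(-4 + 25/36) = 7/(-119/36) = 7*(-36/119) = -36/17 ≈ -2.1176)
o(I(7))*g = (6*8**3)*(-36/17) = (6*512)*(-36/17) = 3072*(-36/17) = -110592/17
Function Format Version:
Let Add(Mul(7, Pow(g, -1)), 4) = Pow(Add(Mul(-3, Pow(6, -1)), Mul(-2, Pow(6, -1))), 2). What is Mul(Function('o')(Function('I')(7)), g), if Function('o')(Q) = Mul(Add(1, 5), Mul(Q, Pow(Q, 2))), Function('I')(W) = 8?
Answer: Rational(-110592, 17) ≈ -6505.4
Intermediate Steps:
Function('o')(Q) = Mul(6, Pow(Q, 3))
g = Rational(-36, 17) (g = Mul(7, Pow(Add(-4, Pow(Add(Mul(-3, Pow(6, -1)), Mul(-2, Pow(6, -1))), 2)), -1)) = Mul(7, Pow(Add(-4, Pow(Add(Mul(-3, Rational(1, 6)), Mul(-2, Rational(1, 6))), 2)), -1)) = Mul(7, Pow(Add(-4, Pow(Add(Rational(-1, 2), Rational(-1, 3)), 2)), -1)) = Mul(7, Pow(Add(-4, Pow(Rational(-5, 6), 2)), -1)) = Mul(7, Pow(Add(-4, Rational(25, 36)), -1)) = Mul(7, Pow(Rational(-119, 36), -1)) = Mul(7, Rational(-36, 119)) = Rational(-36, 17) ≈ -2.1176)
Mul(Function('o')(Function('I')(7)), g) = Mul(Mul(6, Pow(8, 3)), Rational(-36, 17)) = Mul(Mul(6, 512), Rational(-36, 17)) = Mul(3072, Rational(-36, 17)) = Rational(-110592, 17)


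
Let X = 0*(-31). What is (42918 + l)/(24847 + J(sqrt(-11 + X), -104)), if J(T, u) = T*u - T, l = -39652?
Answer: 40575151/308747342 + 171465*I*sqrt(11)/308747342 ≈ 0.13142 + 0.0018419*I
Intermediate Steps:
X = 0
J(T, u) = -T + T*u
(42918 + l)/(24847 + J(sqrt(-11 + X), -104)) = (42918 - 39652)/(24847 + sqrt(-11 + 0)*(-1 - 104)) = 3266/(24847 + sqrt(-11)*(-105)) = 3266/(24847 + (I*sqrt(11))*(-105)) = 3266/(24847 - 105*I*sqrt(11))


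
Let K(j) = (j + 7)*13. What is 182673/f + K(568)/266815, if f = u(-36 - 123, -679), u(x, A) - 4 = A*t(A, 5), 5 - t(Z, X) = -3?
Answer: -9739864439/289654364 ≈ -33.626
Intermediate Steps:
t(Z, X) = 8 (t(Z, X) = 5 - 1*(-3) = 5 + 3 = 8)
K(j) = 91 + 13*j (K(j) = (7 + j)*13 = 91 + 13*j)
u(x, A) = 4 + 8*A (u(x, A) = 4 + A*8 = 4 + 8*A)
f = -5428 (f = 4 + 8*(-679) = 4 - 5432 = -5428)
182673/f + K(568)/266815 = 182673/(-5428) + (91 + 13*568)/266815 = 182673*(-1/5428) + (91 + 7384)*(1/266815) = -182673/5428 + 7475*(1/266815) = -182673/5428 + 1495/53363 = -9739864439/289654364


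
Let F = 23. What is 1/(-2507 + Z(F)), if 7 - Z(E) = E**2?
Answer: -1/3029 ≈ -0.00033014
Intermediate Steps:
Z(E) = 7 - E**2
1/(-2507 + Z(F)) = 1/(-2507 + (7 - 1*23**2)) = 1/(-2507 + (7 - 1*529)) = 1/(-2507 + (7 - 529)) = 1/(-2507 - 522) = 1/(-3029) = -1/3029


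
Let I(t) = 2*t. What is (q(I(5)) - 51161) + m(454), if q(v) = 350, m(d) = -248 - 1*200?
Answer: -51259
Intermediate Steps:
m(d) = -448 (m(d) = -248 - 200 = -448)
(q(I(5)) - 51161) + m(454) = (350 - 51161) - 448 = -50811 - 448 = -51259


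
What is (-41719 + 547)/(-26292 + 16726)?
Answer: 20586/4783 ≈ 4.3040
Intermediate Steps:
(-41719 + 547)/(-26292 + 16726) = -41172/(-9566) = -41172*(-1/9566) = 20586/4783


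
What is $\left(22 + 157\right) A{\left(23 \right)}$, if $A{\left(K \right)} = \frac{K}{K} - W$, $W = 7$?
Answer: $-1074$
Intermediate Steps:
$A{\left(K \right)} = -6$ ($A{\left(K \right)} = \frac{K}{K} - 7 = 1 - 7 = -6$)
$\left(22 + 157\right) A{\left(23 \right)} = \left(22 + 157\right) \left(-6\right) = 179 \left(-6\right) = -1074$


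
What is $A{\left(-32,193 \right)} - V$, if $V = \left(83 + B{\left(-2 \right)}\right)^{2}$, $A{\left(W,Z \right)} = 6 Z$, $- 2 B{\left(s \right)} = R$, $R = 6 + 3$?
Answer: $- \frac{20017}{4} \approx -5004.3$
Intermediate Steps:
$R = 9$
$B{\left(s \right)} = - \frac{9}{2}$ ($B{\left(s \right)} = \left(- \frac{1}{2}\right) 9 = - \frac{9}{2}$)
$V = \frac{24649}{4}$ ($V = \left(83 - \frac{9}{2}\right)^{2} = \left(\frac{157}{2}\right)^{2} = \frac{24649}{4} \approx 6162.3$)
$A{\left(-32,193 \right)} - V = 6 \cdot 193 - \frac{24649}{4} = 1158 - \frac{24649}{4} = - \frac{20017}{4}$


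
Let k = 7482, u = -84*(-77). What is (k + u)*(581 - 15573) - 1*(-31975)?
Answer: -209106425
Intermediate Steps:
u = 6468
(k + u)*(581 - 15573) - 1*(-31975) = (7482 + 6468)*(581 - 15573) - 1*(-31975) = 13950*(-14992) + 31975 = -209138400 + 31975 = -209106425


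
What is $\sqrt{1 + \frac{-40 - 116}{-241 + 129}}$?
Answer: $\frac{\sqrt{469}}{14} \approx 1.5469$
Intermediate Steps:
$\sqrt{1 + \frac{-40 - 116}{-241 + 129}} = \sqrt{1 - \frac{156}{-112}} = \sqrt{1 - - \frac{39}{28}} = \sqrt{1 + \frac{39}{28}} = \sqrt{\frac{67}{28}} = \frac{\sqrt{469}}{14}$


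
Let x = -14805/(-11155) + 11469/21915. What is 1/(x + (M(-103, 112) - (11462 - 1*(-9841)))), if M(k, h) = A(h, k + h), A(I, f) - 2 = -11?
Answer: -16297455/347301201742 ≈ -4.6926e-5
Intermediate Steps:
A(I, f) = -9 (A(I, f) = 2 - 11 = -9)
M(k, h) = -9
x = 30159218/16297455 (x = -14805*(-1/11155) + 11469*(1/21915) = 2961/2231 + 3823/7305 = 30159218/16297455 ≈ 1.8505)
1/(x + (M(-103, 112) - (11462 - 1*(-9841)))) = 1/(30159218/16297455 + (-9 - (11462 - 1*(-9841)))) = 1/(30159218/16297455 + (-9 - (11462 + 9841))) = 1/(30159218/16297455 + (-9 - 1*21303)) = 1/(30159218/16297455 + (-9 - 21303)) = 1/(30159218/16297455 - 21312) = 1/(-347301201742/16297455) = -16297455/347301201742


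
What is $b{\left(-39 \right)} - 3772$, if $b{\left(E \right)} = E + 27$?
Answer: $-3784$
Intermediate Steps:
$b{\left(E \right)} = 27 + E$
$b{\left(-39 \right)} - 3772 = \left(27 - 39\right) - 3772 = -12 - 3772 = -3784$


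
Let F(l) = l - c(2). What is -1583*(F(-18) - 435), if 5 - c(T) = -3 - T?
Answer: 732929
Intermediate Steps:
c(T) = 8 + T (c(T) = 5 - (-3 - T) = 5 + (3 + T) = 8 + T)
F(l) = -10 + l (F(l) = l - (8 + 2) = l - 1*10 = l - 10 = -10 + l)
-1583*(F(-18) - 435) = -1583*((-10 - 18) - 435) = -1583*(-28 - 435) = -1583*(-463) = 732929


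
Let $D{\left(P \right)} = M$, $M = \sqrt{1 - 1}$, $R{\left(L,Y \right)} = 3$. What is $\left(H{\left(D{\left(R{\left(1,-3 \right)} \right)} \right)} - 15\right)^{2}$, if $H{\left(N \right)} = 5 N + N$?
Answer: $225$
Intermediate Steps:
$M = 0$ ($M = \sqrt{0} = 0$)
$D{\left(P \right)} = 0$
$H{\left(N \right)} = 6 N$
$\left(H{\left(D{\left(R{\left(1,-3 \right)} \right)} \right)} - 15\right)^{2} = \left(6 \cdot 0 - 15\right)^{2} = \left(0 - 15\right)^{2} = \left(-15\right)^{2} = 225$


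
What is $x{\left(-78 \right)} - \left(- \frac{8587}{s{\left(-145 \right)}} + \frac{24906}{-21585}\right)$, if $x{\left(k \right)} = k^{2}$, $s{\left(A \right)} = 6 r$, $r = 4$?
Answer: $\frac{1112567833}{172680} \approx 6442.9$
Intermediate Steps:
$s{\left(A \right)} = 24$ ($s{\left(A \right)} = 6 \cdot 4 = 24$)
$x{\left(-78 \right)} - \left(- \frac{8587}{s{\left(-145 \right)}} + \frac{24906}{-21585}\right) = \left(-78\right)^{2} - \left(- \frac{8587}{24} + \frac{24906}{-21585}\right) = 6084 - \left(\left(-8587\right) \frac{1}{24} + 24906 \left(- \frac{1}{21585}\right)\right) = 6084 - \left(- \frac{8587}{24} - \frac{8302}{7195}\right) = 6084 - - \frac{61982713}{172680} = 6084 + \frac{61982713}{172680} = \frac{1112567833}{172680}$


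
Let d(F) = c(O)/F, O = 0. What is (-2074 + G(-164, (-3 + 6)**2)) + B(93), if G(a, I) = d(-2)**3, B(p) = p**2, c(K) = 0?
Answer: 6575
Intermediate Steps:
d(F) = 0 (d(F) = 0/F = 0)
G(a, I) = 0 (G(a, I) = 0**3 = 0)
(-2074 + G(-164, (-3 + 6)**2)) + B(93) = (-2074 + 0) + 93**2 = -2074 + 8649 = 6575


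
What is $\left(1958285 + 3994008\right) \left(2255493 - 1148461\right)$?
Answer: $6589378824376$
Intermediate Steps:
$\left(1958285 + 3994008\right) \left(2255493 - 1148461\right) = 5952293 \cdot 1107032 = 6589378824376$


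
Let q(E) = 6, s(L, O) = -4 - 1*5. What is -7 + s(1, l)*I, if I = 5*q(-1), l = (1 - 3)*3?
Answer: -277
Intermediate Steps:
l = -6 (l = -2*3 = -6)
s(L, O) = -9 (s(L, O) = -4 - 5 = -9)
I = 30 (I = 5*6 = 30)
-7 + s(1, l)*I = -7 - 9*30 = -7 - 270 = -277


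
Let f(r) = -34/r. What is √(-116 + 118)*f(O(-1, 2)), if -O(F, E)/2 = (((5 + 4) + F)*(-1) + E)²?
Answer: 17*√2/36 ≈ 0.66782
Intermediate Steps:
O(F, E) = -2*(-9 + E - F)² (O(F, E) = -2*(((5 + 4) + F)*(-1) + E)² = -2*((9 + F)*(-1) + E)² = -2*((-9 - F) + E)² = -2*(-9 + E - F)²)
√(-116 + 118)*f(O(-1, 2)) = √(-116 + 118)*(-34*(-1/(2*(9 - 1 - 1*2)²))) = √2*(-34*(-1/(2*(9 - 1 - 2)²))) = √2*(-34/((-2*6²))) = √2*(-34/((-2*36))) = √2*(-34/(-72)) = √2*(-34*(-1/72)) = √2*(17/36) = 17*√2/36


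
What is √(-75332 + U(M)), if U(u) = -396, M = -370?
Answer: 4*I*√4733 ≈ 275.19*I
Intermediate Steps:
√(-75332 + U(M)) = √(-75332 - 396) = √(-75728) = 4*I*√4733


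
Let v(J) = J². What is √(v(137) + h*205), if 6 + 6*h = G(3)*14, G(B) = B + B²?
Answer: 28*√31 ≈ 155.90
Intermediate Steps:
h = 27 (h = -1 + ((3*(1 + 3))*14)/6 = -1 + ((3*4)*14)/6 = -1 + (12*14)/6 = -1 + (⅙)*168 = -1 + 28 = 27)
√(v(137) + h*205) = √(137² + 27*205) = √(18769 + 5535) = √24304 = 28*√31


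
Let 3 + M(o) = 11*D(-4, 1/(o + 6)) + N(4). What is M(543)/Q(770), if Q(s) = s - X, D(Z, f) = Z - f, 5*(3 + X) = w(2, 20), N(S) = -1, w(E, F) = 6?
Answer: -131815/2118591 ≈ -0.062218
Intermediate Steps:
X = -9/5 (X = -3 + (⅕)*6 = -3 + 6/5 = -9/5 ≈ -1.8000)
Q(s) = 9/5 + s (Q(s) = s - 1*(-9/5) = s + 9/5 = 9/5 + s)
M(o) = -48 - 11/(6 + o) (M(o) = -3 + (11*(-4 - 1/(o + 6)) - 1) = -3 + (11*(-4 - 1/(6 + o)) - 1) = -3 + ((-44 - 11/(6 + o)) - 1) = -3 + (-45 - 11/(6 + o)) = -48 - 11/(6 + o))
M(543)/Q(770) = ((-299 - 48*543)/(6 + 543))/(9/5 + 770) = ((-299 - 26064)/549)/(3859/5) = ((1/549)*(-26363))*(5/3859) = -26363/549*5/3859 = -131815/2118591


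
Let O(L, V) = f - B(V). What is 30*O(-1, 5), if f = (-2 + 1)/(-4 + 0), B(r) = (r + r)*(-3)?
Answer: 1815/2 ≈ 907.50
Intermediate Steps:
B(r) = -6*r (B(r) = (2*r)*(-3) = -6*r)
f = 1/4 (f = -1/(-4) = -1*(-1/4) = 1/4 ≈ 0.25000)
O(L, V) = 1/4 + 6*V (O(L, V) = 1/4 - (-6)*V = 1/4 + 6*V)
30*O(-1, 5) = 30*(1/4 + 6*5) = 30*(1/4 + 30) = 30*(121/4) = 1815/2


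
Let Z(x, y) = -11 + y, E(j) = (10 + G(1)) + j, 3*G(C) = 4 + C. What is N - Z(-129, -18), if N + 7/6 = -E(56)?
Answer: -239/6 ≈ -39.833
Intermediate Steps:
G(C) = 4/3 + C/3 (G(C) = (4 + C)/3 = 4/3 + C/3)
E(j) = 35/3 + j (E(j) = (10 + (4/3 + (⅓)*1)) + j = (10 + (4/3 + ⅓)) + j = (10 + 5/3) + j = 35/3 + j)
N = -413/6 (N = -7/6 - (35/3 + 56) = -7/6 - 1*203/3 = -7/6 - 203/3 = -413/6 ≈ -68.833)
N - Z(-129, -18) = -413/6 - (-11 - 18) = -413/6 - 1*(-29) = -413/6 + 29 = -239/6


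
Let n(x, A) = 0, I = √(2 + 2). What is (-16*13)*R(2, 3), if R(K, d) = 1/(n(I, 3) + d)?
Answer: -208/3 ≈ -69.333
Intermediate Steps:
I = 2 (I = √4 = 2)
R(K, d) = 1/d (R(K, d) = 1/(0 + d) = 1/d)
(-16*13)*R(2, 3) = -16*13/3 = -208*⅓ = -208/3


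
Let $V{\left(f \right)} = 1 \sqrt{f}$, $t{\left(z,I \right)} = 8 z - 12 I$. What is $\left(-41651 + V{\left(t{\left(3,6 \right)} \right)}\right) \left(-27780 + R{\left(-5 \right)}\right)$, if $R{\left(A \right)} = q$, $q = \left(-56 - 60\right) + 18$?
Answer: $1161146578 - 111512 i \sqrt{3} \approx 1.1611 \cdot 10^{9} - 1.9314 \cdot 10^{5} i$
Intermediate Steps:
$t{\left(z,I \right)} = - 12 I + 8 z$
$V{\left(f \right)} = \sqrt{f}$
$q = -98$ ($q = -116 + 18 = -98$)
$R{\left(A \right)} = -98$
$\left(-41651 + V{\left(t{\left(3,6 \right)} \right)}\right) \left(-27780 + R{\left(-5 \right)}\right) = \left(-41651 + \sqrt{\left(-12\right) 6 + 8 \cdot 3}\right) \left(-27780 - 98\right) = \left(-41651 + \sqrt{-72 + 24}\right) \left(-27878\right) = \left(-41651 + \sqrt{-48}\right) \left(-27878\right) = \left(-41651 + 4 i \sqrt{3}\right) \left(-27878\right) = 1161146578 - 111512 i \sqrt{3}$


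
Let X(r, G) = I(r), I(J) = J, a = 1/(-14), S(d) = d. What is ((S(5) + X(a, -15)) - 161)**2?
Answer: 4774225/196 ≈ 24358.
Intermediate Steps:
a = -1/14 ≈ -0.071429
X(r, G) = r
((S(5) + X(a, -15)) - 161)**2 = ((5 - 1/14) - 161)**2 = (69/14 - 161)**2 = (-2185/14)**2 = 4774225/196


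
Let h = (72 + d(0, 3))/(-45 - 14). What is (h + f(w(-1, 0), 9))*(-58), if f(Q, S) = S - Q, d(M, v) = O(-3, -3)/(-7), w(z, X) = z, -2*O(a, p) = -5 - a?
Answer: -210366/413 ≈ -509.36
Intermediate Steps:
O(a, p) = 5/2 + a/2 (O(a, p) = -(-5 - a)/2 = 5/2 + a/2)
d(M, v) = -1/7 (d(M, v) = (5/2 + (1/2)*(-3))/(-7) = (5/2 - 3/2)*(-1/7) = 1*(-1/7) = -1/7)
h = -503/413 (h = (72 - 1/7)/(-45 - 14) = (503/7)/(-59) = (503/7)*(-1/59) = -503/413 ≈ -1.2179)
(h + f(w(-1, 0), 9))*(-58) = (-503/413 + (9 - 1*(-1)))*(-58) = (-503/413 + (9 + 1))*(-58) = (-503/413 + 10)*(-58) = (3627/413)*(-58) = -210366/413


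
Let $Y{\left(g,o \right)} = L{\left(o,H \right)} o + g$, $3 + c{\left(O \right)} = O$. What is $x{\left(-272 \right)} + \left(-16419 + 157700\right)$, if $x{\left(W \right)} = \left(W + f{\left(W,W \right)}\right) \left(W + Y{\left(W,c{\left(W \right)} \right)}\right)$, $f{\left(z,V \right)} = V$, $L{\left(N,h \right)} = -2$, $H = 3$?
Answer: $138017$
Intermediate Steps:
$c{\left(O \right)} = -3 + O$
$Y{\left(g,o \right)} = g - 2 o$ ($Y{\left(g,o \right)} = - 2 o + g = g - 2 o$)
$x{\left(W \right)} = 12 W$ ($x{\left(W \right)} = \left(W + W\right) \left(W + \left(W - 2 \left(-3 + W\right)\right)\right) = 2 W \left(W + \left(W - \left(-6 + 2 W\right)\right)\right) = 2 W \left(W - \left(-6 + W\right)\right) = 2 W 6 = 12 W$)
$x{\left(-272 \right)} + \left(-16419 + 157700\right) = 12 \left(-272\right) + \left(-16419 + 157700\right) = -3264 + 141281 = 138017$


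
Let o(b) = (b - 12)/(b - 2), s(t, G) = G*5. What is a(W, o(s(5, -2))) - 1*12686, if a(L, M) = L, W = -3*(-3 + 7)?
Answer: -12698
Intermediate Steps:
s(t, G) = 5*G
o(b) = (-12 + b)/(-2 + b)
W = -12 (W = -3*4 = -12)
a(W, o(s(5, -2))) - 1*12686 = -12 - 1*12686 = -12 - 12686 = -12698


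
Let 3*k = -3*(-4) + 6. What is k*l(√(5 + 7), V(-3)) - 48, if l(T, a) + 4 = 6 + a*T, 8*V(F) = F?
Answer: -36 - 9*√3/2 ≈ -43.794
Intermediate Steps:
V(F) = F/8
k = 6 (k = (-3*(-4) + 6)/3 = (12 + 6)/3 = (⅓)*18 = 6)
l(T, a) = 2 + T*a (l(T, a) = -4 + (6 + a*T) = -4 + (6 + T*a) = 2 + T*a)
k*l(√(5 + 7), V(-3)) - 48 = 6*(2 + √(5 + 7)*((⅛)*(-3))) - 48 = 6*(2 + √12*(-3/8)) - 48 = 6*(2 + (2*√3)*(-3/8)) - 48 = 6*(2 - 3*√3/4) - 48 = (12 - 9*√3/2) - 48 = -36 - 9*√3/2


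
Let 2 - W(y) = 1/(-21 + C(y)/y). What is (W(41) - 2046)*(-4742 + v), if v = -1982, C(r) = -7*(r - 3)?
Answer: 15489050028/1127 ≈ 1.3744e+7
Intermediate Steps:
C(r) = 21 - 7*r (C(r) = -7*(-3 + r) = 21 - 7*r)
W(y) = 2 - 1/(-21 + (21 - 7*y)/y)
(W(41) - 2046)*(-4742 + v) = (3*(-14 + 19*41)/(7*(-3 + 4*41)) - 2046)*(-4742 - 1982) = (3*(-14 + 779)/(7*(-3 + 164)) - 2046)*(-6724) = ((3/7)*765/161 - 2046)*(-6724) = ((3/7)*(1/161)*765 - 2046)*(-6724) = (2295/1127 - 2046)*(-6724) = -2303547/1127*(-6724) = 15489050028/1127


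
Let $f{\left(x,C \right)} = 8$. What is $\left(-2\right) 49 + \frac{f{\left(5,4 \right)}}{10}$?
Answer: $- \frac{486}{5} \approx -97.2$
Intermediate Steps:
$\left(-2\right) 49 + \frac{f{\left(5,4 \right)}}{10} = \left(-2\right) 49 + \frac{8}{10} = -98 + 8 \cdot \frac{1}{10} = -98 + \frac{4}{5} = - \frac{486}{5}$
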